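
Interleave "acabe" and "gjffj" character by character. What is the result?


Interleaving "acabe" and "gjffj":
  Position 0: 'a' from first, 'g' from second => "ag"
  Position 1: 'c' from first, 'j' from second => "cj"
  Position 2: 'a' from first, 'f' from second => "af"
  Position 3: 'b' from first, 'f' from second => "bf"
  Position 4: 'e' from first, 'j' from second => "ej"
Result: agcjafbfej

agcjafbfej


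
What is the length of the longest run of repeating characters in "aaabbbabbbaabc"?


Input: "aaabbbabbbaabc"
Scanning for longest run:
  Position 1 ('a'): continues run of 'a', length=2
  Position 2 ('a'): continues run of 'a', length=3
  Position 3 ('b'): new char, reset run to 1
  Position 4 ('b'): continues run of 'b', length=2
  Position 5 ('b'): continues run of 'b', length=3
  Position 6 ('a'): new char, reset run to 1
  Position 7 ('b'): new char, reset run to 1
  Position 8 ('b'): continues run of 'b', length=2
  Position 9 ('b'): continues run of 'b', length=3
  Position 10 ('a'): new char, reset run to 1
  Position 11 ('a'): continues run of 'a', length=2
  Position 12 ('b'): new char, reset run to 1
  Position 13 ('c'): new char, reset run to 1
Longest run: 'a' with length 3

3


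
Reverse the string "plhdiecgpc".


Input: plhdiecgpc
Reading characters right to left:
  Position 9: 'c'
  Position 8: 'p'
  Position 7: 'g'
  Position 6: 'c'
  Position 5: 'e'
  Position 4: 'i'
  Position 3: 'd'
  Position 2: 'h'
  Position 1: 'l'
  Position 0: 'p'
Reversed: cpgceidhlp

cpgceidhlp


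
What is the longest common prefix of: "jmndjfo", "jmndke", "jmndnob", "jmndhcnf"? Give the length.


Words: jmndjfo, jmndke, jmndnob, jmndhcnf
  Position 0: all 'j' => match
  Position 1: all 'm' => match
  Position 2: all 'n' => match
  Position 3: all 'd' => match
  Position 4: ('j', 'k', 'n', 'h') => mismatch, stop
LCP = "jmnd" (length 4)

4


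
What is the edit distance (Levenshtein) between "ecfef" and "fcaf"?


Computing edit distance: "ecfef" -> "fcaf"
DP table:
           f    c    a    f
      0    1    2    3    4
  e   1    1    2    3    4
  c   2    2    1    2    3
  f   3    2    2    2    2
  e   4    3    3    3    3
  f   5    4    4    4    3
Edit distance = dp[5][4] = 3

3


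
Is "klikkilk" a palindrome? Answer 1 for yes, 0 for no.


Input: klikkilk
Reversed: klikkilk
  Compare pos 0 ('k') with pos 7 ('k'): match
  Compare pos 1 ('l') with pos 6 ('l'): match
  Compare pos 2 ('i') with pos 5 ('i'): match
  Compare pos 3 ('k') with pos 4 ('k'): match
Result: palindrome

1


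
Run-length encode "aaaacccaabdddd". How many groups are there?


Input: aaaacccaabdddd
Scanning for consecutive runs:
  Group 1: 'a' x 4 (positions 0-3)
  Group 2: 'c' x 3 (positions 4-6)
  Group 3: 'a' x 2 (positions 7-8)
  Group 4: 'b' x 1 (positions 9-9)
  Group 5: 'd' x 4 (positions 10-13)
Total groups: 5

5


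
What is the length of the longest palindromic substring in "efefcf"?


Input: "efefcf"
Checking substrings for palindromes:
  [0:3] "efe" (len 3) => palindrome
  [1:4] "fef" (len 3) => palindrome
  [3:6] "fcf" (len 3) => palindrome
Longest palindromic substring: "efe" with length 3

3


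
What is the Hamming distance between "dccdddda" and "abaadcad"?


Comparing "dccdddda" and "abaadcad" position by position:
  Position 0: 'd' vs 'a' => differ
  Position 1: 'c' vs 'b' => differ
  Position 2: 'c' vs 'a' => differ
  Position 3: 'd' vs 'a' => differ
  Position 4: 'd' vs 'd' => same
  Position 5: 'd' vs 'c' => differ
  Position 6: 'd' vs 'a' => differ
  Position 7: 'a' vs 'd' => differ
Total differences (Hamming distance): 7

7


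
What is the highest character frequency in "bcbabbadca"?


Input: bcbabbadca
Character counts:
  'a': 3
  'b': 4
  'c': 2
  'd': 1
Maximum frequency: 4

4


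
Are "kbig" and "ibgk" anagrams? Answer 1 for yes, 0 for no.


Strings: "kbig", "ibgk"
Sorted first:  bgik
Sorted second: bgik
Sorted forms match => anagrams

1


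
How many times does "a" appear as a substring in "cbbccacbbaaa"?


Searching for "a" in "cbbccacbbaaa"
Scanning each position:
  Position 0: "c" => no
  Position 1: "b" => no
  Position 2: "b" => no
  Position 3: "c" => no
  Position 4: "c" => no
  Position 5: "a" => MATCH
  Position 6: "c" => no
  Position 7: "b" => no
  Position 8: "b" => no
  Position 9: "a" => MATCH
  Position 10: "a" => MATCH
  Position 11: "a" => MATCH
Total occurrences: 4

4


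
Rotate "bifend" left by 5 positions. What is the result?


Input: "bifend", rotate left by 5
First 5 characters: "bifen"
Remaining characters: "d"
Concatenate remaining + first: "d" + "bifen" = "dbifen"

dbifen


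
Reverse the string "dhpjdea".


Input: dhpjdea
Reading characters right to left:
  Position 6: 'a'
  Position 5: 'e'
  Position 4: 'd'
  Position 3: 'j'
  Position 2: 'p'
  Position 1: 'h'
  Position 0: 'd'
Reversed: aedjphd

aedjphd


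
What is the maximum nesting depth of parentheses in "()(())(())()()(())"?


Input: "()(())(())()()(())"
Tracking depth:
  Position 0 '(': depth becomes 1
  Position 1 ')': depth becomes 0
  Position 2 '(': depth becomes 1
  Position 3 '(': depth becomes 2
  Position 4 ')': depth becomes 1
  Position 5 ')': depth becomes 0
  Position 6 '(': depth becomes 1
  Position 7 '(': depth becomes 2
  Position 8 ')': depth becomes 1
  Position 9 ')': depth becomes 0
  Position 10 '(': depth becomes 1
  Position 11 ')': depth becomes 0
  Position 12 '(': depth becomes 1
  Position 13 ')': depth becomes 0
  Position 14 '(': depth becomes 1
  Position 15 '(': depth becomes 2
  Position 16 ')': depth becomes 1
  Position 17 ')': depth becomes 0
Maximum depth reached: 2

2


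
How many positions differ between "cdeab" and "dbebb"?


Comparing "cdeab" and "dbebb" position by position:
  Position 0: 'c' vs 'd' => DIFFER
  Position 1: 'd' vs 'b' => DIFFER
  Position 2: 'e' vs 'e' => same
  Position 3: 'a' vs 'b' => DIFFER
  Position 4: 'b' vs 'b' => same
Positions that differ: 3

3


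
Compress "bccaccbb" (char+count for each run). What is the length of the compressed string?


Input: bccaccbb
Runs:
  'b' x 1 => "b1"
  'c' x 2 => "c2"
  'a' x 1 => "a1"
  'c' x 2 => "c2"
  'b' x 2 => "b2"
Compressed: "b1c2a1c2b2"
Compressed length: 10

10


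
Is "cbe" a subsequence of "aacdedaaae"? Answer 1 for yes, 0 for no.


Check if "cbe" is a subsequence of "aacdedaaae"
Greedy scan:
  Position 0 ('a'): no match needed
  Position 1 ('a'): no match needed
  Position 2 ('c'): matches sub[0] = 'c'
  Position 3 ('d'): no match needed
  Position 4 ('e'): no match needed
  Position 5 ('d'): no match needed
  Position 6 ('a'): no match needed
  Position 7 ('a'): no match needed
  Position 8 ('a'): no match needed
  Position 9 ('e'): no match needed
Only matched 1/3 characters => not a subsequence

0


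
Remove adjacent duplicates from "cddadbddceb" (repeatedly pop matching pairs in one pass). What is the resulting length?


Input: cddadbddceb
Stack-based adjacent duplicate removal:
  Read 'c': push. Stack: c
  Read 'd': push. Stack: cd
  Read 'd': matches stack top 'd' => pop. Stack: c
  Read 'a': push. Stack: ca
  Read 'd': push. Stack: cad
  Read 'b': push. Stack: cadb
  Read 'd': push. Stack: cadbd
  Read 'd': matches stack top 'd' => pop. Stack: cadb
  Read 'c': push. Stack: cadbc
  Read 'e': push. Stack: cadbce
  Read 'b': push. Stack: cadbceb
Final stack: "cadbceb" (length 7)

7


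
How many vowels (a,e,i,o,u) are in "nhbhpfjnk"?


Input: nhbhpfjnk
Checking each character:
  'n' at position 0: consonant
  'h' at position 1: consonant
  'b' at position 2: consonant
  'h' at position 3: consonant
  'p' at position 4: consonant
  'f' at position 5: consonant
  'j' at position 6: consonant
  'n' at position 7: consonant
  'k' at position 8: consonant
Total vowels: 0

0


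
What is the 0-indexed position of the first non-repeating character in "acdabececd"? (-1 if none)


Input: acdabececd
Character frequencies:
  'a': 2
  'b': 1
  'c': 3
  'd': 2
  'e': 2
Scanning left to right for freq == 1:
  Position 0 ('a'): freq=2, skip
  Position 1 ('c'): freq=3, skip
  Position 2 ('d'): freq=2, skip
  Position 3 ('a'): freq=2, skip
  Position 4 ('b'): unique! => answer = 4

4


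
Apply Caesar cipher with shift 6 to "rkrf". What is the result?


Caesar cipher: shift "rkrf" by 6
  'r' (pos 17) + 6 = pos 23 = 'x'
  'k' (pos 10) + 6 = pos 16 = 'q'
  'r' (pos 17) + 6 = pos 23 = 'x'
  'f' (pos 5) + 6 = pos 11 = 'l'
Result: xqxl

xqxl


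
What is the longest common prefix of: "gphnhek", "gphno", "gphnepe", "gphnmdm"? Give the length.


Words: gphnhek, gphno, gphnepe, gphnmdm
  Position 0: all 'g' => match
  Position 1: all 'p' => match
  Position 2: all 'h' => match
  Position 3: all 'n' => match
  Position 4: ('h', 'o', 'e', 'm') => mismatch, stop
LCP = "gphn" (length 4)

4


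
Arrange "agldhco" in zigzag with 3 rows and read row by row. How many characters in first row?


Zigzag "agldhco" into 3 rows:
Placing characters:
  'a' => row 0
  'g' => row 1
  'l' => row 2
  'd' => row 1
  'h' => row 0
  'c' => row 1
  'o' => row 2
Rows:
  Row 0: "ah"
  Row 1: "gdc"
  Row 2: "lo"
First row length: 2

2


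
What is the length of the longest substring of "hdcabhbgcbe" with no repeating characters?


Input: "hdcabhbgcbe"
Sliding window (track last position of each char):
  Position 0 ('h'): window [0,0] length 1 -- new best
  Position 1 ('d'): window [0,1] length 2 -- new best
  Position 2 ('c'): window [0,2] length 3 -- new best
  Position 3 ('a'): window [0,3] length 4 -- new best
  Position 4 ('b'): window [0,4] length 5 -- new best
  Position 5 ('h'): repeat (last at 0), move window start to 1
  Position 5 ('h'): window [1,5] length 5
  Position 6 ('b'): repeat (last at 4), move window start to 5
  Position 6 ('b'): window [5,6] length 2
  Position 7 ('g'): window [5,7] length 3
  Position 8 ('c'): window [5,8] length 4
  Position 9 ('b'): repeat (last at 6), move window start to 7
  Position 9 ('b'): window [7,9] length 3
  Position 10 ('e'): window [7,10] length 4
Longest substring with no repeats: "hdcab" with length 5

5


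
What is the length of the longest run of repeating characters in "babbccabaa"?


Input: "babbccabaa"
Scanning for longest run:
  Position 1 ('a'): new char, reset run to 1
  Position 2 ('b'): new char, reset run to 1
  Position 3 ('b'): continues run of 'b', length=2
  Position 4 ('c'): new char, reset run to 1
  Position 5 ('c'): continues run of 'c', length=2
  Position 6 ('a'): new char, reset run to 1
  Position 7 ('b'): new char, reset run to 1
  Position 8 ('a'): new char, reset run to 1
  Position 9 ('a'): continues run of 'a', length=2
Longest run: 'b' with length 2

2


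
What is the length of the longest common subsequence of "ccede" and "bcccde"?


LCS of "ccede" and "bcccde"
DP table:
           b    c    c    c    d    e
      0    0    0    0    0    0    0
  c   0    0    1    1    1    1    1
  c   0    0    1    2    2    2    2
  e   0    0    1    2    2    2    3
  d   0    0    1    2    2    3    3
  e   0    0    1    2    2    3    4
LCS length = dp[5][6] = 4

4


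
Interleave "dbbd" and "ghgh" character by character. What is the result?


Interleaving "dbbd" and "ghgh":
  Position 0: 'd' from first, 'g' from second => "dg"
  Position 1: 'b' from first, 'h' from second => "bh"
  Position 2: 'b' from first, 'g' from second => "bg"
  Position 3: 'd' from first, 'h' from second => "dh"
Result: dgbhbgdh

dgbhbgdh


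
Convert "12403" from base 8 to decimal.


Input: "12403" in base 8
Positional expansion:
  Digit '1' (value 1) x 8^4 = 4096
  Digit '2' (value 2) x 8^3 = 1024
  Digit '4' (value 4) x 8^2 = 256
  Digit '0' (value 0) x 8^1 = 0
  Digit '3' (value 3) x 8^0 = 3
Sum = 5379

5379


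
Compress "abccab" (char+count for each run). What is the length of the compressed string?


Input: abccab
Runs:
  'a' x 1 => "a1"
  'b' x 1 => "b1"
  'c' x 2 => "c2"
  'a' x 1 => "a1"
  'b' x 1 => "b1"
Compressed: "a1b1c2a1b1"
Compressed length: 10

10


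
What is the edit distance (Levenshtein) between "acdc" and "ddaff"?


Computing edit distance: "acdc" -> "ddaff"
DP table:
           d    d    a    f    f
      0    1    2    3    4    5
  a   1    1    2    2    3    4
  c   2    2    2    3    3    4
  d   3    2    2    3    4    4
  c   4    3    3    3    4    5
Edit distance = dp[4][5] = 5

5


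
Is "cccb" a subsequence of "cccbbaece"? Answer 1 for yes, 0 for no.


Check if "cccb" is a subsequence of "cccbbaece"
Greedy scan:
  Position 0 ('c'): matches sub[0] = 'c'
  Position 1 ('c'): matches sub[1] = 'c'
  Position 2 ('c'): matches sub[2] = 'c'
  Position 3 ('b'): matches sub[3] = 'b'
  Position 4 ('b'): no match needed
  Position 5 ('a'): no match needed
  Position 6 ('e'): no match needed
  Position 7 ('c'): no match needed
  Position 8 ('e'): no match needed
All 4 characters matched => is a subsequence

1


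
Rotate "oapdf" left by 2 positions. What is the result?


Input: "oapdf", rotate left by 2
First 2 characters: "oa"
Remaining characters: "pdf"
Concatenate remaining + first: "pdf" + "oa" = "pdfoa"

pdfoa


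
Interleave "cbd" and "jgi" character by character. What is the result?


Interleaving "cbd" and "jgi":
  Position 0: 'c' from first, 'j' from second => "cj"
  Position 1: 'b' from first, 'g' from second => "bg"
  Position 2: 'd' from first, 'i' from second => "di"
Result: cjbgdi

cjbgdi


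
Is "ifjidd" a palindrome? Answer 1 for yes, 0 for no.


Input: ifjidd
Reversed: ddijfi
  Compare pos 0 ('i') with pos 5 ('d'): MISMATCH
  Compare pos 1 ('f') with pos 4 ('d'): MISMATCH
  Compare pos 2 ('j') with pos 3 ('i'): MISMATCH
Result: not a palindrome

0


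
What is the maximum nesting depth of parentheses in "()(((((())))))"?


Input: "()(((((())))))"
Tracking depth:
  Position 0 '(': depth becomes 1
  Position 1 ')': depth becomes 0
  Position 2 '(': depth becomes 1
  Position 3 '(': depth becomes 2
  Position 4 '(': depth becomes 3
  Position 5 '(': depth becomes 4
  Position 6 '(': depth becomes 5
  Position 7 '(': depth becomes 6
  Position 8 ')': depth becomes 5
  Position 9 ')': depth becomes 4
  Position 10 ')': depth becomes 3
  Position 11 ')': depth becomes 2
  Position 12 ')': depth becomes 1
  Position 13 ')': depth becomes 0
Maximum depth reached: 6

6


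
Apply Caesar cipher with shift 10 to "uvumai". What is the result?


Caesar cipher: shift "uvumai" by 10
  'u' (pos 20) + 10 = pos 4 = 'e'
  'v' (pos 21) + 10 = pos 5 = 'f'
  'u' (pos 20) + 10 = pos 4 = 'e'
  'm' (pos 12) + 10 = pos 22 = 'w'
  'a' (pos 0) + 10 = pos 10 = 'k'
  'i' (pos 8) + 10 = pos 18 = 's'
Result: efewks

efewks


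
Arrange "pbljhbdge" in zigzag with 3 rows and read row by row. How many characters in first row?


Zigzag "pbljhbdge" into 3 rows:
Placing characters:
  'p' => row 0
  'b' => row 1
  'l' => row 2
  'j' => row 1
  'h' => row 0
  'b' => row 1
  'd' => row 2
  'g' => row 1
  'e' => row 0
Rows:
  Row 0: "phe"
  Row 1: "bjbg"
  Row 2: "ld"
First row length: 3

3


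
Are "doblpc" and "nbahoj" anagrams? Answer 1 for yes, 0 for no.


Strings: "doblpc", "nbahoj"
Sorted first:  bcdlop
Sorted second: abhjno
Differ at position 0: 'b' vs 'a' => not anagrams

0


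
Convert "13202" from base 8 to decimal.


Input: "13202" in base 8
Positional expansion:
  Digit '1' (value 1) x 8^4 = 4096
  Digit '3' (value 3) x 8^3 = 1536
  Digit '2' (value 2) x 8^2 = 128
  Digit '0' (value 0) x 8^1 = 0
  Digit '2' (value 2) x 8^0 = 2
Sum = 5762

5762


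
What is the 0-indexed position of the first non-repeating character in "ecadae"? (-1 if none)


Input: ecadae
Character frequencies:
  'a': 2
  'c': 1
  'd': 1
  'e': 2
Scanning left to right for freq == 1:
  Position 0 ('e'): freq=2, skip
  Position 1 ('c'): unique! => answer = 1

1


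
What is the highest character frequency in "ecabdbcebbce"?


Input: ecabdbcebbce
Character counts:
  'a': 1
  'b': 4
  'c': 3
  'd': 1
  'e': 3
Maximum frequency: 4

4


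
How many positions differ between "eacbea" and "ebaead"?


Comparing "eacbea" and "ebaead" position by position:
  Position 0: 'e' vs 'e' => same
  Position 1: 'a' vs 'b' => DIFFER
  Position 2: 'c' vs 'a' => DIFFER
  Position 3: 'b' vs 'e' => DIFFER
  Position 4: 'e' vs 'a' => DIFFER
  Position 5: 'a' vs 'd' => DIFFER
Positions that differ: 5

5


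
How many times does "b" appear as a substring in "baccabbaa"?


Searching for "b" in "baccabbaa"
Scanning each position:
  Position 0: "b" => MATCH
  Position 1: "a" => no
  Position 2: "c" => no
  Position 3: "c" => no
  Position 4: "a" => no
  Position 5: "b" => MATCH
  Position 6: "b" => MATCH
  Position 7: "a" => no
  Position 8: "a" => no
Total occurrences: 3

3


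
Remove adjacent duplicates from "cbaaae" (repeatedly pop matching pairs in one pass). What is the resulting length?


Input: cbaaae
Stack-based adjacent duplicate removal:
  Read 'c': push. Stack: c
  Read 'b': push. Stack: cb
  Read 'a': push. Stack: cba
  Read 'a': matches stack top 'a' => pop. Stack: cb
  Read 'a': push. Stack: cba
  Read 'e': push. Stack: cbae
Final stack: "cbae" (length 4)

4


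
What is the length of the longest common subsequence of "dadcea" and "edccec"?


LCS of "dadcea" and "edccec"
DP table:
           e    d    c    c    e    c
      0    0    0    0    0    0    0
  d   0    0    1    1    1    1    1
  a   0    0    1    1    1    1    1
  d   0    0    1    1    1    1    1
  c   0    0    1    2    2    2    2
  e   0    1    1    2    2    3    3
  a   0    1    1    2    2    3    3
LCS length = dp[6][6] = 3

3


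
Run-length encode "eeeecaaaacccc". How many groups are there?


Input: eeeecaaaacccc
Scanning for consecutive runs:
  Group 1: 'e' x 4 (positions 0-3)
  Group 2: 'c' x 1 (positions 4-4)
  Group 3: 'a' x 4 (positions 5-8)
  Group 4: 'c' x 4 (positions 9-12)
Total groups: 4

4


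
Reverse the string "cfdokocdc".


Input: cfdokocdc
Reading characters right to left:
  Position 8: 'c'
  Position 7: 'd'
  Position 6: 'c'
  Position 5: 'o'
  Position 4: 'k'
  Position 3: 'o'
  Position 2: 'd'
  Position 1: 'f'
  Position 0: 'c'
Reversed: cdcokodfc

cdcokodfc


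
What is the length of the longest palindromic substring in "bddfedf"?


Input: "bddfedf"
Checking substrings for palindromes:
  [1:3] "dd" (len 2) => palindrome
Longest palindromic substring: "dd" with length 2

2


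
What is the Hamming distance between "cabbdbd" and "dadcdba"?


Comparing "cabbdbd" and "dadcdba" position by position:
  Position 0: 'c' vs 'd' => differ
  Position 1: 'a' vs 'a' => same
  Position 2: 'b' vs 'd' => differ
  Position 3: 'b' vs 'c' => differ
  Position 4: 'd' vs 'd' => same
  Position 5: 'b' vs 'b' => same
  Position 6: 'd' vs 'a' => differ
Total differences (Hamming distance): 4

4


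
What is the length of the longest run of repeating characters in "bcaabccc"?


Input: "bcaabccc"
Scanning for longest run:
  Position 1 ('c'): new char, reset run to 1
  Position 2 ('a'): new char, reset run to 1
  Position 3 ('a'): continues run of 'a', length=2
  Position 4 ('b'): new char, reset run to 1
  Position 5 ('c'): new char, reset run to 1
  Position 6 ('c'): continues run of 'c', length=2
  Position 7 ('c'): continues run of 'c', length=3
Longest run: 'c' with length 3

3


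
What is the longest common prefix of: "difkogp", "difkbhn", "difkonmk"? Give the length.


Words: difkogp, difkbhn, difkonmk
  Position 0: all 'd' => match
  Position 1: all 'i' => match
  Position 2: all 'f' => match
  Position 3: all 'k' => match
  Position 4: ('o', 'b', 'o') => mismatch, stop
LCP = "difk" (length 4)

4


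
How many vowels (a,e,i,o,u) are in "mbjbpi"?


Input: mbjbpi
Checking each character:
  'm' at position 0: consonant
  'b' at position 1: consonant
  'j' at position 2: consonant
  'b' at position 3: consonant
  'p' at position 4: consonant
  'i' at position 5: vowel (running total: 1)
Total vowels: 1

1


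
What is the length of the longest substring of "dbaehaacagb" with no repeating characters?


Input: "dbaehaacagb"
Sliding window (track last position of each char):
  Position 0 ('d'): window [0,0] length 1 -- new best
  Position 1 ('b'): window [0,1] length 2 -- new best
  Position 2 ('a'): window [0,2] length 3 -- new best
  Position 3 ('e'): window [0,3] length 4 -- new best
  Position 4 ('h'): window [0,4] length 5 -- new best
  Position 5 ('a'): repeat (last at 2), move window start to 3
  Position 5 ('a'): window [3,5] length 3
  Position 6 ('a'): repeat (last at 5), move window start to 6
  Position 6 ('a'): window [6,6] length 1
  Position 7 ('c'): window [6,7] length 2
  Position 8 ('a'): repeat (last at 6), move window start to 7
  Position 8 ('a'): window [7,8] length 2
  Position 9 ('g'): window [7,9] length 3
  Position 10 ('b'): window [7,10] length 4
Longest substring with no repeats: "dbaeh" with length 5

5


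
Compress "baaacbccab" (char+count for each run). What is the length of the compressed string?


Input: baaacbccab
Runs:
  'b' x 1 => "b1"
  'a' x 3 => "a3"
  'c' x 1 => "c1"
  'b' x 1 => "b1"
  'c' x 2 => "c2"
  'a' x 1 => "a1"
  'b' x 1 => "b1"
Compressed: "b1a3c1b1c2a1b1"
Compressed length: 14

14


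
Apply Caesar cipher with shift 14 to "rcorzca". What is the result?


Caesar cipher: shift "rcorzca" by 14
  'r' (pos 17) + 14 = pos 5 = 'f'
  'c' (pos 2) + 14 = pos 16 = 'q'
  'o' (pos 14) + 14 = pos 2 = 'c'
  'r' (pos 17) + 14 = pos 5 = 'f'
  'z' (pos 25) + 14 = pos 13 = 'n'
  'c' (pos 2) + 14 = pos 16 = 'q'
  'a' (pos 0) + 14 = pos 14 = 'o'
Result: fqcfnqo

fqcfnqo


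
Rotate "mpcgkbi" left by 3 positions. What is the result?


Input: "mpcgkbi", rotate left by 3
First 3 characters: "mpc"
Remaining characters: "gkbi"
Concatenate remaining + first: "gkbi" + "mpc" = "gkbimpc"

gkbimpc


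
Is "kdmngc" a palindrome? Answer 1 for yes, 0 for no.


Input: kdmngc
Reversed: cgnmdk
  Compare pos 0 ('k') with pos 5 ('c'): MISMATCH
  Compare pos 1 ('d') with pos 4 ('g'): MISMATCH
  Compare pos 2 ('m') with pos 3 ('n'): MISMATCH
Result: not a palindrome

0


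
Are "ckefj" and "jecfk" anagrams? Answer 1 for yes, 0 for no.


Strings: "ckefj", "jecfk"
Sorted first:  cefjk
Sorted second: cefjk
Sorted forms match => anagrams

1


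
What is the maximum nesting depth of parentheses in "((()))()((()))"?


Input: "((()))()((()))"
Tracking depth:
  Position 0 '(': depth becomes 1
  Position 1 '(': depth becomes 2
  Position 2 '(': depth becomes 3
  Position 3 ')': depth becomes 2
  Position 4 ')': depth becomes 1
  Position 5 ')': depth becomes 0
  Position 6 '(': depth becomes 1
  Position 7 ')': depth becomes 0
  Position 8 '(': depth becomes 1
  Position 9 '(': depth becomes 2
  Position 10 '(': depth becomes 3
  Position 11 ')': depth becomes 2
  Position 12 ')': depth becomes 1
  Position 13 ')': depth becomes 0
Maximum depth reached: 3

3


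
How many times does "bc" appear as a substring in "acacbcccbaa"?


Searching for "bc" in "acacbcccbaa"
Scanning each position:
  Position 0: "ac" => no
  Position 1: "ca" => no
  Position 2: "ac" => no
  Position 3: "cb" => no
  Position 4: "bc" => MATCH
  Position 5: "cc" => no
  Position 6: "cc" => no
  Position 7: "cb" => no
  Position 8: "ba" => no
  Position 9: "aa" => no
Total occurrences: 1

1


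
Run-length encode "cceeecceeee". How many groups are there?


Input: cceeecceeee
Scanning for consecutive runs:
  Group 1: 'c' x 2 (positions 0-1)
  Group 2: 'e' x 3 (positions 2-4)
  Group 3: 'c' x 2 (positions 5-6)
  Group 4: 'e' x 4 (positions 7-10)
Total groups: 4

4


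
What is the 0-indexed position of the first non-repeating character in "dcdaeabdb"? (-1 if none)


Input: dcdaeabdb
Character frequencies:
  'a': 2
  'b': 2
  'c': 1
  'd': 3
  'e': 1
Scanning left to right for freq == 1:
  Position 0 ('d'): freq=3, skip
  Position 1 ('c'): unique! => answer = 1

1


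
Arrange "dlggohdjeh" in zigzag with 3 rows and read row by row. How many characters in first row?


Zigzag "dlggohdjeh" into 3 rows:
Placing characters:
  'd' => row 0
  'l' => row 1
  'g' => row 2
  'g' => row 1
  'o' => row 0
  'h' => row 1
  'd' => row 2
  'j' => row 1
  'e' => row 0
  'h' => row 1
Rows:
  Row 0: "doe"
  Row 1: "lghjh"
  Row 2: "gd"
First row length: 3

3


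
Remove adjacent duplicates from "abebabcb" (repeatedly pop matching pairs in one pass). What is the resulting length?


Input: abebabcb
Stack-based adjacent duplicate removal:
  Read 'a': push. Stack: a
  Read 'b': push. Stack: ab
  Read 'e': push. Stack: abe
  Read 'b': push. Stack: abeb
  Read 'a': push. Stack: abeba
  Read 'b': push. Stack: abebab
  Read 'c': push. Stack: abebabc
  Read 'b': push. Stack: abebabcb
Final stack: "abebabcb" (length 8)

8


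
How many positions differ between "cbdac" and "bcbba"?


Comparing "cbdac" and "bcbba" position by position:
  Position 0: 'c' vs 'b' => DIFFER
  Position 1: 'b' vs 'c' => DIFFER
  Position 2: 'd' vs 'b' => DIFFER
  Position 3: 'a' vs 'b' => DIFFER
  Position 4: 'c' vs 'a' => DIFFER
Positions that differ: 5

5


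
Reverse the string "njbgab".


Input: njbgab
Reading characters right to left:
  Position 5: 'b'
  Position 4: 'a'
  Position 3: 'g'
  Position 2: 'b'
  Position 1: 'j'
  Position 0: 'n'
Reversed: bagbjn

bagbjn


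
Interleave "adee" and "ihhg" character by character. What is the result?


Interleaving "adee" and "ihhg":
  Position 0: 'a' from first, 'i' from second => "ai"
  Position 1: 'd' from first, 'h' from second => "dh"
  Position 2: 'e' from first, 'h' from second => "eh"
  Position 3: 'e' from first, 'g' from second => "eg"
Result: aidheheg

aidheheg


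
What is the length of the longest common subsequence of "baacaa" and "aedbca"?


LCS of "baacaa" and "aedbca"
DP table:
           a    e    d    b    c    a
      0    0    0    0    0    0    0
  b   0    0    0    0    1    1    1
  a   0    1    1    1    1    1    2
  a   0    1    1    1    1    1    2
  c   0    1    1    1    1    2    2
  a   0    1    1    1    1    2    3
  a   0    1    1    1    1    2    3
LCS length = dp[6][6] = 3

3


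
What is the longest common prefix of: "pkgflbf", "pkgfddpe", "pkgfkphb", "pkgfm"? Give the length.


Words: pkgflbf, pkgfddpe, pkgfkphb, pkgfm
  Position 0: all 'p' => match
  Position 1: all 'k' => match
  Position 2: all 'g' => match
  Position 3: all 'f' => match
  Position 4: ('l', 'd', 'k', 'm') => mismatch, stop
LCP = "pkgf" (length 4)

4


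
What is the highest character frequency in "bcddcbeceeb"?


Input: bcddcbeceeb
Character counts:
  'b': 3
  'c': 3
  'd': 2
  'e': 3
Maximum frequency: 3

3


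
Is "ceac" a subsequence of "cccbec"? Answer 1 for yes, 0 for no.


Check if "ceac" is a subsequence of "cccbec"
Greedy scan:
  Position 0 ('c'): matches sub[0] = 'c'
  Position 1 ('c'): no match needed
  Position 2 ('c'): no match needed
  Position 3 ('b'): no match needed
  Position 4 ('e'): matches sub[1] = 'e'
  Position 5 ('c'): no match needed
Only matched 2/4 characters => not a subsequence

0


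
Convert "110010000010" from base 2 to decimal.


Input: "110010000010" in base 2
Positional expansion:
  Digit '1' (value 1) x 2^11 = 2048
  Digit '1' (value 1) x 2^10 = 1024
  Digit '0' (value 0) x 2^9 = 0
  Digit '0' (value 0) x 2^8 = 0
  Digit '1' (value 1) x 2^7 = 128
  Digit '0' (value 0) x 2^6 = 0
  Digit '0' (value 0) x 2^5 = 0
  Digit '0' (value 0) x 2^4 = 0
  Digit '0' (value 0) x 2^3 = 0
  Digit '0' (value 0) x 2^2 = 0
  Digit '1' (value 1) x 2^1 = 2
  Digit '0' (value 0) x 2^0 = 0
Sum = 3202

3202


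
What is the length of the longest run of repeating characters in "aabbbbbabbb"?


Input: "aabbbbbabbb"
Scanning for longest run:
  Position 1 ('a'): continues run of 'a', length=2
  Position 2 ('b'): new char, reset run to 1
  Position 3 ('b'): continues run of 'b', length=2
  Position 4 ('b'): continues run of 'b', length=3
  Position 5 ('b'): continues run of 'b', length=4
  Position 6 ('b'): continues run of 'b', length=5
  Position 7 ('a'): new char, reset run to 1
  Position 8 ('b'): new char, reset run to 1
  Position 9 ('b'): continues run of 'b', length=2
  Position 10 ('b'): continues run of 'b', length=3
Longest run: 'b' with length 5

5


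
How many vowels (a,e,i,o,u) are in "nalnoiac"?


Input: nalnoiac
Checking each character:
  'n' at position 0: consonant
  'a' at position 1: vowel (running total: 1)
  'l' at position 2: consonant
  'n' at position 3: consonant
  'o' at position 4: vowel (running total: 2)
  'i' at position 5: vowel (running total: 3)
  'a' at position 6: vowel (running total: 4)
  'c' at position 7: consonant
Total vowels: 4

4


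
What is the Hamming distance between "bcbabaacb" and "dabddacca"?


Comparing "bcbabaacb" and "dabddacca" position by position:
  Position 0: 'b' vs 'd' => differ
  Position 1: 'c' vs 'a' => differ
  Position 2: 'b' vs 'b' => same
  Position 3: 'a' vs 'd' => differ
  Position 4: 'b' vs 'd' => differ
  Position 5: 'a' vs 'a' => same
  Position 6: 'a' vs 'c' => differ
  Position 7: 'c' vs 'c' => same
  Position 8: 'b' vs 'a' => differ
Total differences (Hamming distance): 6

6


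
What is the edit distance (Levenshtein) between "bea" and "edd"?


Computing edit distance: "bea" -> "edd"
DP table:
           e    d    d
      0    1    2    3
  b   1    1    2    3
  e   2    1    2    3
  a   3    2    2    3
Edit distance = dp[3][3] = 3

3


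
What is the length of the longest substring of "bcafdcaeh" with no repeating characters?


Input: "bcafdcaeh"
Sliding window (track last position of each char):
  Position 0 ('b'): window [0,0] length 1 -- new best
  Position 1 ('c'): window [0,1] length 2 -- new best
  Position 2 ('a'): window [0,2] length 3 -- new best
  Position 3 ('f'): window [0,3] length 4 -- new best
  Position 4 ('d'): window [0,4] length 5 -- new best
  Position 5 ('c'): repeat (last at 1), move window start to 2
  Position 5 ('c'): window [2,5] length 4
  Position 6 ('a'): repeat (last at 2), move window start to 3
  Position 6 ('a'): window [3,6] length 4
  Position 7 ('e'): window [3,7] length 5
  Position 8 ('h'): window [3,8] length 6 -- new best
Longest substring with no repeats: "fdcaeh" with length 6

6


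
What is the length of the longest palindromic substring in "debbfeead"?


Input: "debbfeead"
Checking substrings for palindromes:
  [2:4] "bb" (len 2) => palindrome
  [5:7] "ee" (len 2) => palindrome
Longest palindromic substring: "bb" with length 2

2


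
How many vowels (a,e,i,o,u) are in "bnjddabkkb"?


Input: bnjddabkkb
Checking each character:
  'b' at position 0: consonant
  'n' at position 1: consonant
  'j' at position 2: consonant
  'd' at position 3: consonant
  'd' at position 4: consonant
  'a' at position 5: vowel (running total: 1)
  'b' at position 6: consonant
  'k' at position 7: consonant
  'k' at position 8: consonant
  'b' at position 9: consonant
Total vowels: 1

1


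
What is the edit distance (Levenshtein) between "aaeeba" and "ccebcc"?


Computing edit distance: "aaeeba" -> "ccebcc"
DP table:
           c    c    e    b    c    c
      0    1    2    3    4    5    6
  a   1    1    2    3    4    5    6
  a   2    2    2    3    4    5    6
  e   3    3    3    2    3    4    5
  e   4    4    4    3    3    4    5
  b   5    5    5    4    3    4    5
  a   6    6    6    5    4    4    5
Edit distance = dp[6][6] = 5

5


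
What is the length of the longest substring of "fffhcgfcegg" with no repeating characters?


Input: "fffhcgfcegg"
Sliding window (track last position of each char):
  Position 0 ('f'): window [0,0] length 1 -- new best
  Position 1 ('f'): repeat (last at 0), move window start to 1
  Position 1 ('f'): window [1,1] length 1
  Position 2 ('f'): repeat (last at 1), move window start to 2
  Position 2 ('f'): window [2,2] length 1
  Position 3 ('h'): window [2,3] length 2 -- new best
  Position 4 ('c'): window [2,4] length 3 -- new best
  Position 5 ('g'): window [2,5] length 4 -- new best
  Position 6 ('f'): repeat (last at 2), move window start to 3
  Position 6 ('f'): window [3,6] length 4
  Position 7 ('c'): repeat (last at 4), move window start to 5
  Position 7 ('c'): window [5,7] length 3
  Position 8 ('e'): window [5,8] length 4
  Position 9 ('g'): repeat (last at 5), move window start to 6
  Position 9 ('g'): window [6,9] length 4
  Position 10 ('g'): repeat (last at 9), move window start to 10
  Position 10 ('g'): window [10,10] length 1
Longest substring with no repeats: "fhcg" with length 4

4


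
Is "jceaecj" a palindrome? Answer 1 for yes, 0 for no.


Input: jceaecj
Reversed: jceaecj
  Compare pos 0 ('j') with pos 6 ('j'): match
  Compare pos 1 ('c') with pos 5 ('c'): match
  Compare pos 2 ('e') with pos 4 ('e'): match
Result: palindrome

1


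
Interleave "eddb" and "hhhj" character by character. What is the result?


Interleaving "eddb" and "hhhj":
  Position 0: 'e' from first, 'h' from second => "eh"
  Position 1: 'd' from first, 'h' from second => "dh"
  Position 2: 'd' from first, 'h' from second => "dh"
  Position 3: 'b' from first, 'j' from second => "bj"
Result: ehdhdhbj

ehdhdhbj


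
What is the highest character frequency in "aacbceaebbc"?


Input: aacbceaebbc
Character counts:
  'a': 3
  'b': 3
  'c': 3
  'e': 2
Maximum frequency: 3

3


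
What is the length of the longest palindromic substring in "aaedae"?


Input: "aaedae"
Checking substrings for palindromes:
  [0:2] "aa" (len 2) => palindrome
Longest palindromic substring: "aa" with length 2

2


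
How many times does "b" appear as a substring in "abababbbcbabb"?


Searching for "b" in "abababbbcbabb"
Scanning each position:
  Position 0: "a" => no
  Position 1: "b" => MATCH
  Position 2: "a" => no
  Position 3: "b" => MATCH
  Position 4: "a" => no
  Position 5: "b" => MATCH
  Position 6: "b" => MATCH
  Position 7: "b" => MATCH
  Position 8: "c" => no
  Position 9: "b" => MATCH
  Position 10: "a" => no
  Position 11: "b" => MATCH
  Position 12: "b" => MATCH
Total occurrences: 8

8


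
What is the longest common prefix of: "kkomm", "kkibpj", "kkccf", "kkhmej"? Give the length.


Words: kkomm, kkibpj, kkccf, kkhmej
  Position 0: all 'k' => match
  Position 1: all 'k' => match
  Position 2: ('o', 'i', 'c', 'h') => mismatch, stop
LCP = "kk" (length 2)

2


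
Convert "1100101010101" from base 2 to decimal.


Input: "1100101010101" in base 2
Positional expansion:
  Digit '1' (value 1) x 2^12 = 4096
  Digit '1' (value 1) x 2^11 = 2048
  Digit '0' (value 0) x 2^10 = 0
  Digit '0' (value 0) x 2^9 = 0
  Digit '1' (value 1) x 2^8 = 256
  Digit '0' (value 0) x 2^7 = 0
  Digit '1' (value 1) x 2^6 = 64
  Digit '0' (value 0) x 2^5 = 0
  Digit '1' (value 1) x 2^4 = 16
  Digit '0' (value 0) x 2^3 = 0
  Digit '1' (value 1) x 2^2 = 4
  Digit '0' (value 0) x 2^1 = 0
  Digit '1' (value 1) x 2^0 = 1
Sum = 6485

6485


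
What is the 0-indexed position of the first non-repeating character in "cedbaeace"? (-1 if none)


Input: cedbaeace
Character frequencies:
  'a': 2
  'b': 1
  'c': 2
  'd': 1
  'e': 3
Scanning left to right for freq == 1:
  Position 0 ('c'): freq=2, skip
  Position 1 ('e'): freq=3, skip
  Position 2 ('d'): unique! => answer = 2

2


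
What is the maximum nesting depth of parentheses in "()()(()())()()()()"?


Input: "()()(()())()()()()"
Tracking depth:
  Position 0 '(': depth becomes 1
  Position 1 ')': depth becomes 0
  Position 2 '(': depth becomes 1
  Position 3 ')': depth becomes 0
  Position 4 '(': depth becomes 1
  Position 5 '(': depth becomes 2
  Position 6 ')': depth becomes 1
  Position 7 '(': depth becomes 2
  Position 8 ')': depth becomes 1
  Position 9 ')': depth becomes 0
  Position 10 '(': depth becomes 1
  Position 11 ')': depth becomes 0
  Position 12 '(': depth becomes 1
  Position 13 ')': depth becomes 0
  Position 14 '(': depth becomes 1
  Position 15 ')': depth becomes 0
  Position 16 '(': depth becomes 1
  Position 17 ')': depth becomes 0
Maximum depth reached: 2

2


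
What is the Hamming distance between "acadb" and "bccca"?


Comparing "acadb" and "bccca" position by position:
  Position 0: 'a' vs 'b' => differ
  Position 1: 'c' vs 'c' => same
  Position 2: 'a' vs 'c' => differ
  Position 3: 'd' vs 'c' => differ
  Position 4: 'b' vs 'a' => differ
Total differences (Hamming distance): 4

4


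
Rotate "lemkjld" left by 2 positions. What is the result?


Input: "lemkjld", rotate left by 2
First 2 characters: "le"
Remaining characters: "mkjld"
Concatenate remaining + first: "mkjld" + "le" = "mkjldle"

mkjldle


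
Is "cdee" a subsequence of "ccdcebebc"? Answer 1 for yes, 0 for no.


Check if "cdee" is a subsequence of "ccdcebebc"
Greedy scan:
  Position 0 ('c'): matches sub[0] = 'c'
  Position 1 ('c'): no match needed
  Position 2 ('d'): matches sub[1] = 'd'
  Position 3 ('c'): no match needed
  Position 4 ('e'): matches sub[2] = 'e'
  Position 5 ('b'): no match needed
  Position 6 ('e'): matches sub[3] = 'e'
  Position 7 ('b'): no match needed
  Position 8 ('c'): no match needed
All 4 characters matched => is a subsequence

1


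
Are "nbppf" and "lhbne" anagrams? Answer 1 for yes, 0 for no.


Strings: "nbppf", "lhbne"
Sorted first:  bfnpp
Sorted second: behln
Differ at position 1: 'f' vs 'e' => not anagrams

0


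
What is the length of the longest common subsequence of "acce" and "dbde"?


LCS of "acce" and "dbde"
DP table:
           d    b    d    e
      0    0    0    0    0
  a   0    0    0    0    0
  c   0    0    0    0    0
  c   0    0    0    0    0
  e   0    0    0    0    1
LCS length = dp[4][4] = 1

1


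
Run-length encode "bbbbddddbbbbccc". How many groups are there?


Input: bbbbddddbbbbccc
Scanning for consecutive runs:
  Group 1: 'b' x 4 (positions 0-3)
  Group 2: 'd' x 4 (positions 4-7)
  Group 3: 'b' x 4 (positions 8-11)
  Group 4: 'c' x 3 (positions 12-14)
Total groups: 4

4


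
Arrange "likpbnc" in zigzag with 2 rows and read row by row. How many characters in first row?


Zigzag "likpbnc" into 2 rows:
Placing characters:
  'l' => row 0
  'i' => row 1
  'k' => row 0
  'p' => row 1
  'b' => row 0
  'n' => row 1
  'c' => row 0
Rows:
  Row 0: "lkbc"
  Row 1: "ipn"
First row length: 4

4


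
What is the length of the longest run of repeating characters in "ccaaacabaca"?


Input: "ccaaacabaca"
Scanning for longest run:
  Position 1 ('c'): continues run of 'c', length=2
  Position 2 ('a'): new char, reset run to 1
  Position 3 ('a'): continues run of 'a', length=2
  Position 4 ('a'): continues run of 'a', length=3
  Position 5 ('c'): new char, reset run to 1
  Position 6 ('a'): new char, reset run to 1
  Position 7 ('b'): new char, reset run to 1
  Position 8 ('a'): new char, reset run to 1
  Position 9 ('c'): new char, reset run to 1
  Position 10 ('a'): new char, reset run to 1
Longest run: 'a' with length 3

3


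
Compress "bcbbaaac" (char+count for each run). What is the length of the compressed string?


Input: bcbbaaac
Runs:
  'b' x 1 => "b1"
  'c' x 1 => "c1"
  'b' x 2 => "b2"
  'a' x 3 => "a3"
  'c' x 1 => "c1"
Compressed: "b1c1b2a3c1"
Compressed length: 10

10


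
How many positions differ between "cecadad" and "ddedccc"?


Comparing "cecadad" and "ddedccc" position by position:
  Position 0: 'c' vs 'd' => DIFFER
  Position 1: 'e' vs 'd' => DIFFER
  Position 2: 'c' vs 'e' => DIFFER
  Position 3: 'a' vs 'd' => DIFFER
  Position 4: 'd' vs 'c' => DIFFER
  Position 5: 'a' vs 'c' => DIFFER
  Position 6: 'd' vs 'c' => DIFFER
Positions that differ: 7

7


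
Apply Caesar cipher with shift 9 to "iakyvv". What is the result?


Caesar cipher: shift "iakyvv" by 9
  'i' (pos 8) + 9 = pos 17 = 'r'
  'a' (pos 0) + 9 = pos 9 = 'j'
  'k' (pos 10) + 9 = pos 19 = 't'
  'y' (pos 24) + 9 = pos 7 = 'h'
  'v' (pos 21) + 9 = pos 4 = 'e'
  'v' (pos 21) + 9 = pos 4 = 'e'
Result: rjthee

rjthee


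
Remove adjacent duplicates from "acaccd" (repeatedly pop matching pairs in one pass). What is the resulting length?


Input: acaccd
Stack-based adjacent duplicate removal:
  Read 'a': push. Stack: a
  Read 'c': push. Stack: ac
  Read 'a': push. Stack: aca
  Read 'c': push. Stack: acac
  Read 'c': matches stack top 'c' => pop. Stack: aca
  Read 'd': push. Stack: acad
Final stack: "acad" (length 4)

4
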